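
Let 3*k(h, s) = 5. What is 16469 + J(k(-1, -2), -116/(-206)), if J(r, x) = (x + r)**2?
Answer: 1572951310/95481 ≈ 16474.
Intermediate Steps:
k(h, s) = 5/3 (k(h, s) = (1/3)*5 = 5/3)
J(r, x) = (r + x)**2
16469 + J(k(-1, -2), -116/(-206)) = 16469 + (5/3 - 116/(-206))**2 = 16469 + (5/3 - 116*(-1/206))**2 = 16469 + (5/3 + 58/103)**2 = 16469 + (689/309)**2 = 16469 + 474721/95481 = 1572951310/95481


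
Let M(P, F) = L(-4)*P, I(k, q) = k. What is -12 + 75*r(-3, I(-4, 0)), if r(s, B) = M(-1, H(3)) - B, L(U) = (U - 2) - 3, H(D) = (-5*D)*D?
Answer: 963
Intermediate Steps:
H(D) = -5*D²
L(U) = -5 + U (L(U) = (-2 + U) - 3 = -5 + U)
M(P, F) = -9*P (M(P, F) = (-5 - 4)*P = -9*P)
r(s, B) = 9 - B (r(s, B) = -9*(-1) - B = 9 - B)
-12 + 75*r(-3, I(-4, 0)) = -12 + 75*(9 - 1*(-4)) = -12 + 75*(9 + 4) = -12 + 75*13 = -12 + 975 = 963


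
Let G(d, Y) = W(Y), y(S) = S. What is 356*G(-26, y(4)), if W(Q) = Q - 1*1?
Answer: 1068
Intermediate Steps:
W(Q) = -1 + Q (W(Q) = Q - 1 = -1 + Q)
G(d, Y) = -1 + Y
356*G(-26, y(4)) = 356*(-1 + 4) = 356*3 = 1068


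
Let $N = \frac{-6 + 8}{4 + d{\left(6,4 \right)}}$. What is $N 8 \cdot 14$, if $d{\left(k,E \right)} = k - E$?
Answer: $\frac{112}{3} \approx 37.333$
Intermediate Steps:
$N = \frac{1}{3}$ ($N = \frac{-6 + 8}{4 + \left(6 - 4\right)} = \frac{2}{4 + \left(6 - 4\right)} = \frac{2}{4 + 2} = \frac{2}{6} = 2 \cdot \frac{1}{6} = \frac{1}{3} \approx 0.33333$)
$N 8 \cdot 14 = \frac{1}{3} \cdot 8 \cdot 14 = \frac{8}{3} \cdot 14 = \frac{112}{3}$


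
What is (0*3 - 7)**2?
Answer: 49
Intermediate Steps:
(0*3 - 7)**2 = (0 - 7)**2 = (-7)**2 = 49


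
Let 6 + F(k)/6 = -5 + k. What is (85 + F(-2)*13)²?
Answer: 863041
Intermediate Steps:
F(k) = -66 + 6*k (F(k) = -36 + 6*(-5 + k) = -36 + (-30 + 6*k) = -66 + 6*k)
(85 + F(-2)*13)² = (85 + (-66 + 6*(-2))*13)² = (85 + (-66 - 12)*13)² = (85 - 78*13)² = (85 - 1014)² = (-929)² = 863041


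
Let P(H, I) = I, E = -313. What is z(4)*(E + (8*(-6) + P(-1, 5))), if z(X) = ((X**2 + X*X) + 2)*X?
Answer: -48416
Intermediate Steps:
z(X) = X*(2 + 2*X**2) (z(X) = ((X**2 + X**2) + 2)*X = (2*X**2 + 2)*X = (2 + 2*X**2)*X = X*(2 + 2*X**2))
z(4)*(E + (8*(-6) + P(-1, 5))) = (2*4*(1 + 4**2))*(-313 + (8*(-6) + 5)) = (2*4*(1 + 16))*(-313 + (-48 + 5)) = (2*4*17)*(-313 - 43) = 136*(-356) = -48416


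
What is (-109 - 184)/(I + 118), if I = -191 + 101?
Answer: -293/28 ≈ -10.464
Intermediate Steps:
I = -90
(-109 - 184)/(I + 118) = (-109 - 184)/(-90 + 118) = -293/28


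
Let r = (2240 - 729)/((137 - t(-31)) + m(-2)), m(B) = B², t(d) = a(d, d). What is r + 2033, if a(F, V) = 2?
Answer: 284098/139 ≈ 2043.9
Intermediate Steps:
t(d) = 2
r = 1511/139 (r = (2240 - 729)/((137 - 1*2) + (-2)²) = 1511/((137 - 2) + 4) = 1511/(135 + 4) = 1511/139 ≈ 10.870)
r + 2033 = 1511/139 + 2033 = 284098/139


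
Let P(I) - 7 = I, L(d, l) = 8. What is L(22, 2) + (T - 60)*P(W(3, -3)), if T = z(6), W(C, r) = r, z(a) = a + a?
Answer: -184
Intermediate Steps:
z(a) = 2*a
P(I) = 7 + I
T = 12 (T = 2*6 = 12)
L(22, 2) + (T - 60)*P(W(3, -3)) = 8 + (12 - 60)*(7 - 3) = 8 - 48*4 = 8 - 192 = -184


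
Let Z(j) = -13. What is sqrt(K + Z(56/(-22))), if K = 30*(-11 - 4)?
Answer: I*sqrt(463) ≈ 21.517*I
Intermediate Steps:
K = -450 (K = 30*(-15) = -450)
sqrt(K + Z(56/(-22))) = sqrt(-450 - 13) = sqrt(-463) = I*sqrt(463)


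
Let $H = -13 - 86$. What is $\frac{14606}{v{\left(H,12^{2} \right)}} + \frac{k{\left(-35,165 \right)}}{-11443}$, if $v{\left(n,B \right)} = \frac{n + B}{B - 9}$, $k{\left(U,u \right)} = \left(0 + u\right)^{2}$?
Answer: $\frac{501382149}{11443} \approx 43816.0$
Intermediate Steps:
$H = -99$
$k{\left(U,u \right)} = u^{2}$
$v{\left(n,B \right)} = \frac{B + n}{-9 + B}$
$\frac{14606}{v{\left(H,12^{2} \right)}} + \frac{k{\left(-35,165 \right)}}{-11443} = \frac{14606}{\frac{1}{-9 + 12^{2}} \left(12^{2} - 99\right)} + \frac{165^{2}}{-11443} = \frac{14606}{\frac{1}{-9 + 144} \left(144 - 99\right)} + 27225 \left(- \frac{1}{11443}\right) = \frac{14606}{\frac{1}{135} \cdot 45} - \frac{27225}{11443} = 14606 \frac{1}{\frac{1}{3}} - \frac{27225}{11443} = 14606 \cdot 3 - \frac{27225}{11443} = 43818 - \frac{27225}{11443} = \frac{501382149}{11443}$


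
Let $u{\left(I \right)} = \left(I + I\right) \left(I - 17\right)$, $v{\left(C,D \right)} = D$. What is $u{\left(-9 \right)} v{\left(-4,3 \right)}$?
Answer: $1404$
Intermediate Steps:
$u{\left(I \right)} = 2 I \left(-17 + I\right)$
$u{\left(-9 \right)} v{\left(-4,3 \right)} = 2 \left(-9\right) \left(-17 - 9\right) 3 = 2 \left(-9\right) \left(-26\right) 3 = 468 \cdot 3 = 1404$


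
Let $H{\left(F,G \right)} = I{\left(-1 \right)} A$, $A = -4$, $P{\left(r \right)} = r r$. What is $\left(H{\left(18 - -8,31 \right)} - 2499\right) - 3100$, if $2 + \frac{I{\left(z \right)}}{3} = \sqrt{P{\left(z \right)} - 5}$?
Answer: $-5575 - 24 i \approx -5575.0 - 24.0 i$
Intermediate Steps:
$P{\left(r \right)} = r^{2}$
$I{\left(z \right)} = -6 + 3 \sqrt{-5 + z^{2}}$ ($I{\left(z \right)} = -6 + 3 \sqrt{z^{2} - 5} = -6 + 3 \sqrt{-5 + z^{2}}$)
$H{\left(F,G \right)} = 24 - 24 i$ ($H{\left(F,G \right)} = \left(-6 + 3 \sqrt{-5 + \left(-1\right)^{2}}\right) \left(-4\right) = \left(-6 + 3 \sqrt{-5 + 1}\right) \left(-4\right) = \left(-6 + 3 \sqrt{-4}\right) \left(-4\right) = \left(-6 + 3 \cdot 2 i\right) \left(-4\right) = \left(-6 + 6 i\right) \left(-4\right) = 24 - 24 i$)
$\left(H{\left(18 - -8,31 \right)} - 2499\right) - 3100 = \left(\left(24 - 24 i\right) - 2499\right) - 3100 = \left(-2475 - 24 i\right) - 3100 = -5575 - 24 i$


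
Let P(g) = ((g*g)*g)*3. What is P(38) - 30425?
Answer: 134191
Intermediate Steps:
P(g) = 3*g³ (P(g) = (g²*g)*3 = g³*3 = 3*g³)
P(38) - 30425 = 3*38³ - 30425 = 3*54872 - 30425 = 164616 - 30425 = 134191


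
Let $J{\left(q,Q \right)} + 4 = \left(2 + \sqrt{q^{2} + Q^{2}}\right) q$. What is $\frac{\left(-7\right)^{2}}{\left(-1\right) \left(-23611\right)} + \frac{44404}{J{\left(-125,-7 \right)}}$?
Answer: $\frac{19878331953}{412925584391} - \frac{2775250 \sqrt{15674}}{122420867} \approx -2.79$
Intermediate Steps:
$J{\left(q,Q \right)} = -4 + q \left(2 + \sqrt{Q^{2} + q^{2}}\right)$ ($J{\left(q,Q \right)} = -4 + \left(2 + \sqrt{q^{2} + Q^{2}}\right) q = -4 + \left(2 + \sqrt{Q^{2} + q^{2}}\right) q = -4 + q \left(2 + \sqrt{Q^{2} + q^{2}}\right)$)
$\frac{\left(-7\right)^{2}}{\left(-1\right) \left(-23611\right)} + \frac{44404}{J{\left(-125,-7 \right)}} = \frac{\left(-7\right)^{2}}{\left(-1\right) \left(-23611\right)} + \frac{44404}{-4 + 2 \left(-125\right) - 125 \sqrt{\left(-7\right)^{2} + \left(-125\right)^{2}}} = \frac{49}{23611} + \frac{44404}{-4 - 250 - 125 \sqrt{49 + 15625}} = 49 \cdot \frac{1}{23611} + \frac{44404}{-4 - 250 - 125 \sqrt{15674}} = \frac{7}{3373} + \frac{44404}{-254 - 125 \sqrt{15674}}$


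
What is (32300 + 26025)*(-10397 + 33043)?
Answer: 1320827950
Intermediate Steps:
(32300 + 26025)*(-10397 + 33043) = 58325*22646 = 1320827950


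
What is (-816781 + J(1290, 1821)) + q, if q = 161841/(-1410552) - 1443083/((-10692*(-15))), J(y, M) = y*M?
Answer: 875362411642789/571273560 ≈ 1.5323e+6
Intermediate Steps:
J(y, M) = M*y
q = -5205807251/571273560 (q = 161841*(-1/1410552) - 1443083/160380 = -53947/470184 - 1443083*1/160380 = -53947/470184 - 1443083/160380 = -5205807251/571273560 ≈ -9.1126)
(-816781 + J(1290, 1821)) + q = (-816781 + 1821*1290) - 5205807251/571273560 = (-816781 + 2349090) - 5205807251/571273560 = 1532309 - 5205807251/571273560 = 875362411642789/571273560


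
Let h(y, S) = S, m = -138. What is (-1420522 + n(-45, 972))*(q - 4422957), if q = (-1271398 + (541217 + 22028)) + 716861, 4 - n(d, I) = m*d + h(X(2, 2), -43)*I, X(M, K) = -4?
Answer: 6113434696068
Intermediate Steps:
n(d, I) = 4 + 43*I + 138*d (n(d, I) = 4 - (-138*d - 43*I) = 4 + (43*I + 138*d) = 4 + 43*I + 138*d)
q = 8708 (q = (-1271398 + 563245) + 716861 = -708153 + 716861 = 8708)
(-1420522 + n(-45, 972))*(q - 4422957) = (-1420522 + (4 + 43*972 + 138*(-45)))*(8708 - 4422957) = (-1420522 + (4 + 41796 - 6210))*(-4414249) = (-1420522 + 35590)*(-4414249) = -1384932*(-4414249) = 6113434696068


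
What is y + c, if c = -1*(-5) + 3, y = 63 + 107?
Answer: 178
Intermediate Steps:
y = 170
c = 8 (c = 5 + 3 = 8)
y + c = 170 + 8 = 178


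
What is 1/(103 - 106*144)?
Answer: -1/15161 ≈ -6.5959e-5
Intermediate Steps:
1/(103 - 106*144) = 1/(103 - 15264) = 1/(-15161) = -1/15161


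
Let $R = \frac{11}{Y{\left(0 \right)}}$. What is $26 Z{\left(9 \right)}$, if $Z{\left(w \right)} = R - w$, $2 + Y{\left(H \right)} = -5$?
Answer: $- \frac{1924}{7} \approx -274.86$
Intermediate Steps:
$Y{\left(H \right)} = -7$ ($Y{\left(H \right)} = -2 - 5 = -7$)
$R = - \frac{11}{7}$ ($R = \frac{11}{-7} = 11 \left(- \frac{1}{7}\right) = - \frac{11}{7} \approx -1.5714$)
$Z{\left(w \right)} = - \frac{11}{7} - w$
$26 Z{\left(9 \right)} = 26 \left(- \frac{11}{7} - 9\right) = 26 \left(- \frac{74}{7}\right) = - \frac{1924}{7}$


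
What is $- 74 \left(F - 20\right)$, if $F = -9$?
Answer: $2146$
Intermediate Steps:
$- 74 \left(F - 20\right) = - 74 \left(-9 - 20\right) = \left(-74\right) \left(-29\right) = 2146$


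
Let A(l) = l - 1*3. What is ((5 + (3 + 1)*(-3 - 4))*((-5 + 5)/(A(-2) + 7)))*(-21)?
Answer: 0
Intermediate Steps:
A(l) = -3 + l (A(l) = l - 3 = -3 + l)
((5 + (3 + 1)*(-3 - 4))*((-5 + 5)/(A(-2) + 7)))*(-21) = ((5 + (3 + 1)*(-3 - 4))*((-5 + 5)/((-3 - 2) + 7)))*(-21) = ((5 + 4*(-7))*(0/(-5 + 7)))*(-21) = ((5 - 28)*(0/2))*(-21) = -0/2*(-21) = -23*0*(-21) = 0*(-21) = 0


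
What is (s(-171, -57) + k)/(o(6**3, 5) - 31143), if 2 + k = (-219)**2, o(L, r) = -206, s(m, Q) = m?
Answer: -47788/31349 ≈ -1.5244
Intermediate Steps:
k = 47959 (k = -2 + (-219)**2 = -2 + 47961 = 47959)
(s(-171, -57) + k)/(o(6**3, 5) - 31143) = (-171 + 47959)/(-206 - 31143) = 47788/(-31349) = 47788*(-1/31349) = -47788/31349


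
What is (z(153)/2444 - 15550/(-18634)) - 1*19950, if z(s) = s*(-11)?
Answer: -454273101011/22770748 ≈ -19950.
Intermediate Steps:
z(s) = -11*s
(z(153)/2444 - 15550/(-18634)) - 1*19950 = (-11*153/2444 - 15550/(-18634)) - 1*19950 = (-1683*1/2444 - 15550*(-1/18634)) - 19950 = (-1683/2444 + 7775/9317) - 19950 = 3321589/22770748 - 19950 = -454273101011/22770748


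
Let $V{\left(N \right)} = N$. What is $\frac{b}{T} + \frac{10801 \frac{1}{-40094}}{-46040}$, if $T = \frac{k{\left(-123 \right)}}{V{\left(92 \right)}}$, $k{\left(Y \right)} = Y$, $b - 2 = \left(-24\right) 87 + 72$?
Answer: $\frac{342028264123403}{227049114480} \approx 1506.4$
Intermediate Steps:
$b = -2014$ ($b = 2 + \left(\left(-24\right) 87 + 72\right) = 2 + \left(-2088 + 72\right) = 2 - 2016 = -2014$)
$T = - \frac{123}{92} \approx -1.337$
$\frac{b}{T} + \frac{10801 \frac{1}{-40094}}{-46040} = - \frac{2014}{- \frac{123}{92}} + \frac{10801 \frac{1}{-40094}}{-46040} = \left(-2014\right) \left(- \frac{92}{123}\right) + 10801 \left(- \frac{1}{40094}\right) \left(- \frac{1}{46040}\right) = \frac{185288}{123} - - \frac{10801}{1845927760} = \frac{185288}{123} + \frac{10801}{1845927760} = \frac{342028264123403}{227049114480}$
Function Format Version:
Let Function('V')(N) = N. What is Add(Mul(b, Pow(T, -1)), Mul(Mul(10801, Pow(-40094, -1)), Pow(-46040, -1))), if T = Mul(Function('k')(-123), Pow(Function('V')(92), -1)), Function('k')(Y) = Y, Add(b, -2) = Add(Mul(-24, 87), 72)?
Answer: Rational(342028264123403, 227049114480) ≈ 1506.4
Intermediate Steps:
b = -2014 (b = Add(2, Add(Mul(-24, 87), 72)) = Add(2, Add(-2088, 72)) = Add(2, -2016) = -2014)
T = Rational(-123, 92) (T = Mul(-123, Pow(92, -1)) = Mul(-123, Rational(1, 92)) = Rational(-123, 92) ≈ -1.3370)
Add(Mul(b, Pow(T, -1)), Mul(Mul(10801, Pow(-40094, -1)), Pow(-46040, -1))) = Add(Mul(-2014, Pow(Rational(-123, 92), -1)), Mul(Mul(10801, Pow(-40094, -1)), Pow(-46040, -1))) = Add(Mul(-2014, Rational(-92, 123)), Mul(Mul(10801, Rational(-1, 40094)), Rational(-1, 46040))) = Add(Rational(185288, 123), Mul(Rational(-10801, 40094), Rational(-1, 46040))) = Add(Rational(185288, 123), Rational(10801, 1845927760)) = Rational(342028264123403, 227049114480)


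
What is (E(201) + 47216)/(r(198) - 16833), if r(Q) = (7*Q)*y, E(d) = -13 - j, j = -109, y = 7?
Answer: -47312/7131 ≈ -6.6347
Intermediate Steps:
E(d) = 96 (E(d) = -13 - 1*(-109) = -13 + 109 = 96)
r(Q) = 49*Q (r(Q) = (7*Q)*7 = 49*Q)
(E(201) + 47216)/(r(198) - 16833) = (96 + 47216)/(49*198 - 16833) = 47312/(9702 - 16833) = 47312/(-7131) = 47312*(-1/7131) = -47312/7131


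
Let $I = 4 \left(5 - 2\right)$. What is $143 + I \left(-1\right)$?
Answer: $131$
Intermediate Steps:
$I = 12$ ($I = 4 \cdot 3 = 12$)
$143 + I \left(-1\right) = 143 + 12 \left(-1\right) = 143 - 12 = 131$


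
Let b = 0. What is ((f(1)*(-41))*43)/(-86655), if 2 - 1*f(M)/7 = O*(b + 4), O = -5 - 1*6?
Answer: 567686/86655 ≈ 6.5511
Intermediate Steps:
O = -11 (O = -5 - 6 = -11)
f(M) = 322 (f(M) = 14 - (-77)*(0 + 4) = 14 - (-77)*4 = 14 - 7*(-44) = 14 + 308 = 322)
((f(1)*(-41))*43)/(-86655) = ((322*(-41))*43)/(-86655) = -13202*43*(-1/86655) = -567686*(-1/86655) = 567686/86655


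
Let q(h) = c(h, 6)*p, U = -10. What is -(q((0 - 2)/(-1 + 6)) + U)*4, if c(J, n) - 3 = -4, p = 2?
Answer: 48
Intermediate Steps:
c(J, n) = -1 (c(J, n) = 3 - 4 = -1)
q(h) = -2 (q(h) = -1*2 = -2)
-(q((0 - 2)/(-1 + 6)) + U)*4 = -(-2 - 10)*4 = -(-12)*4 = -1*(-48) = 48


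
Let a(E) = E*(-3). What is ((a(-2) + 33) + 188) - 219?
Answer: 8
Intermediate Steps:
a(E) = -3*E
((a(-2) + 33) + 188) - 219 = ((-3*(-2) + 33) + 188) - 219 = ((6 + 33) + 188) - 219 = (39 + 188) - 219 = 227 - 219 = 8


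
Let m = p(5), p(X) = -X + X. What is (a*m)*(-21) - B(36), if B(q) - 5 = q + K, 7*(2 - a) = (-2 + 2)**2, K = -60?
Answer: 19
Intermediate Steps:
p(X) = 0
m = 0
a = 2 (a = 2 - (-2 + 2)**2/7 = 2 - 1/7*0**2 = 2 - 1/7*0 = 2 + 0 = 2)
B(q) = -55 + q (B(q) = 5 + (q - 60) = 5 + (-60 + q) = -55 + q)
(a*m)*(-21) - B(36) = (2*0)*(-21) - (-55 + 36) = 0*(-21) - 1*(-19) = 0 + 19 = 19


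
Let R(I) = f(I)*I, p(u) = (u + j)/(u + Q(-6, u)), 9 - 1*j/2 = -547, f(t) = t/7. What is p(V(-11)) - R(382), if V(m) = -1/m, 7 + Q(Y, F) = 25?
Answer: -28953245/1393 ≈ -20785.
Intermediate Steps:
Q(Y, F) = 18 (Q(Y, F) = -7 + 25 = 18)
f(t) = t/7 (f(t) = t*(⅐) = t/7)
j = 1112 (j = 18 - 2*(-547) = 18 + 1094 = 1112)
p(u) = (1112 + u)/(18 + u) (p(u) = (u + 1112)/(u + 18) = (1112 + u)/(18 + u))
R(I) = I²/7 (R(I) = (I/7)*I = I²/7)
p(V(-11)) - R(382) = (1112 - 1/(-11))/(18 - 1/(-11)) - 382²/7 = (1112 - 1*(-1/11))/(18 - 1*(-1/11)) - 145924/7 = (1112 + 1/11)/(18 + 1/11) - 1*145924/7 = (12233/11)/(199/11) - 145924/7 = (11/199)*(12233/11) - 145924/7 = 12233/199 - 145924/7 = -28953245/1393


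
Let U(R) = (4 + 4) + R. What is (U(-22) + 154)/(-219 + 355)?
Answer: 35/34 ≈ 1.0294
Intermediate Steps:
U(R) = 8 + R
(U(-22) + 154)/(-219 + 355) = ((8 - 22) + 154)/(-219 + 355) = (-14 + 154)/136 = 140*(1/136) = 35/34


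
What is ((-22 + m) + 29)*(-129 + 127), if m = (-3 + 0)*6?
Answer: 22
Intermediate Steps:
m = -18 (m = -3*6 = -18)
((-22 + m) + 29)*(-129 + 127) = ((-22 - 18) + 29)*(-129 + 127) = (-40 + 29)*(-2) = -11*(-2) = 22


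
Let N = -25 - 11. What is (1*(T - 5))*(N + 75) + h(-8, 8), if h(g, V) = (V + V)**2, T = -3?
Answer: -56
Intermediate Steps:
h(g, V) = 4*V**2 (h(g, V) = (2*V)**2 = 4*V**2)
N = -36
(1*(T - 5))*(N + 75) + h(-8, 8) = (1*(-3 - 5))*(-36 + 75) + 4*8**2 = (1*(-8))*39 + 4*64 = -8*39 + 256 = -312 + 256 = -56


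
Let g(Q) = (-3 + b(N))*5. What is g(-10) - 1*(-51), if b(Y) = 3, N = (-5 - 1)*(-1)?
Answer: 51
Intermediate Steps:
N = 6 (N = -6*(-1) = 6)
g(Q) = 0 (g(Q) = (-3 + 3)*5 = 0*5 = 0)
g(-10) - 1*(-51) = 0 - 1*(-51) = 0 + 51 = 51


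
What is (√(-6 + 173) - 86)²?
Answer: (86 - √167)² ≈ 5340.3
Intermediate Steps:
(√(-6 + 173) - 86)² = (√167 - 86)² = (-86 + √167)²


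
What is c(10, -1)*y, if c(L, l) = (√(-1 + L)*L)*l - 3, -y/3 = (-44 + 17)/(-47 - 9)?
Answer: 2673/56 ≈ 47.732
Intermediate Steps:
y = -81/56 (y = -3*(-44 + 17)/(-47 - 9) = -(-81)/(-56) = -(-81)*(-1)/56 = -3*27/56 = -81/56 ≈ -1.4464)
c(L, l) = -3 + L*l*√(-1 + L) (c(L, l) = (L*√(-1 + L))*l - 3 = L*l*√(-1 + L) - 3 = -3 + L*l*√(-1 + L))
c(10, -1)*y = (-3 + 10*(-1)*√(-1 + 10))*(-81/56) = (-3 + 10*(-1)*√9)*(-81/56) = (-3 + 10*(-1)*3)*(-81/56) = (-3 - 30)*(-81/56) = -33*(-81/56) = 2673/56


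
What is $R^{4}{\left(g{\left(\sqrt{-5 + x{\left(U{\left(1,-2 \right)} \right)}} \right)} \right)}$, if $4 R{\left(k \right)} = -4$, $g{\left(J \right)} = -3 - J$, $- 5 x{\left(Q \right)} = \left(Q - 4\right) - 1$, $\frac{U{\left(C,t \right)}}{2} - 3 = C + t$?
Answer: $1$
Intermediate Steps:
$U{\left(C,t \right)} = 6 + 2 C + 2 t$ ($U{\left(C,t \right)} = 6 + 2 \left(C + t\right) = 6 + \left(2 C + 2 t\right) = 6 + 2 C + 2 t$)
$x{\left(Q \right)} = 1 - \frac{Q}{5}$ ($x{\left(Q \right)} = - \frac{\left(Q - 4\right) - 1}{5} = - \frac{\left(-4 + Q\right) - 1}{5} = - \frac{-5 + Q}{5} = 1 - \frac{Q}{5}$)
$R{\left(k \right)} = -1$ ($R{\left(k \right)} = \frac{1}{4} \left(-4\right) = -1$)
$R^{4}{\left(g{\left(\sqrt{-5 + x{\left(U{\left(1,-2 \right)} \right)}} \right)} \right)} = \left(-1\right)^{4} = 1$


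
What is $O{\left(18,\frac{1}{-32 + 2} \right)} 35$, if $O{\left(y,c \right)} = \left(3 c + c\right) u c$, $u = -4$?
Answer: $- \frac{28}{45} \approx -0.62222$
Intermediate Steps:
$O{\left(y,c \right)} = - 16 c^{2}$ ($O{\left(y,c \right)} = \left(3 c + c\right) \left(-4\right) c = 4 c \left(-4\right) c = - 16 c c = - 16 c^{2}$)
$O{\left(18,\frac{1}{-32 + 2} \right)} 35 = - 16 \left(\frac{1}{-32 + 2}\right)^{2} \cdot 35 = - 16 \left(\frac{1}{-30}\right)^{2} \cdot 35 = - 16 \left(- \frac{1}{30}\right)^{2} \cdot 35 = \left(-16\right) \frac{1}{900} \cdot 35 = \left(- \frac{4}{225}\right) 35 = - \frac{28}{45}$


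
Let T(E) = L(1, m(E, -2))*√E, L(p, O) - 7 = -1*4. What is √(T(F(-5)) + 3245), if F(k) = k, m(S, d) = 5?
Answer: √(3245 + 3*I*√5) ≈ 56.965 + 0.0589*I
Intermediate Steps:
L(p, O) = 3 (L(p, O) = 7 - 1*4 = 7 - 4 = 3)
T(E) = 3*√E
√(T(F(-5)) + 3245) = √(3*√(-5) + 3245) = √(3*(I*√5) + 3245) = √(3*I*√5 + 3245) = √(3245 + 3*I*√5)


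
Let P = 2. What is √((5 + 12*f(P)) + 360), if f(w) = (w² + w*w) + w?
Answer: √485 ≈ 22.023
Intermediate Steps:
f(w) = w + 2*w² (f(w) = (w² + w²) + w = 2*w² + w = w + 2*w²)
√((5 + 12*f(P)) + 360) = √((5 + 12*(2*(1 + 2*2))) + 360) = √((5 + 12*(2*(1 + 4))) + 360) = √((5 + 12*(2*5)) + 360) = √((5 + 12*10) + 360) = √((5 + 120) + 360) = √(125 + 360) = √485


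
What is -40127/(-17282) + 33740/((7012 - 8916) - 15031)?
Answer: 19291213/58534134 ≈ 0.32957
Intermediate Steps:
-40127/(-17282) + 33740/((7012 - 8916) - 15031) = -40127*(-1/17282) + 33740/(-1904 - 15031) = 40127/17282 + 33740/(-16935) = 40127/17282 + 33740*(-1/16935) = 40127/17282 - 6748/3387 = 19291213/58534134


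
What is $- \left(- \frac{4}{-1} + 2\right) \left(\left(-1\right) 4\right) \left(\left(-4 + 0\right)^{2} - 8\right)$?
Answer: $192$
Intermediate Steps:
$- \left(- \frac{4}{-1} + 2\right) \left(\left(-1\right) 4\right) \left(\left(-4 + 0\right)^{2} - 8\right) = - \left(\left(-4\right) \left(-1\right) + 2\right) \left(-4\right) \left(\left(-4\right)^{2} - 8\right) = - \left(4 + 2\right) \left(-4\right) \left(16 - 8\right) = - 6 \left(-4\right) 8 = - \left(-24\right) 8 = \left(-1\right) \left(-192\right) = 192$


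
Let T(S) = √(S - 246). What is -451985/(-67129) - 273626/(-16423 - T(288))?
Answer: 423568684680637/18105690649423 - 273626*√42/269714887 ≈ 23.388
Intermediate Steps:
T(S) = √(-246 + S)
-451985/(-67129) - 273626/(-16423 - T(288)) = -451985/(-67129) - 273626/(-16423 - √(-246 + 288)) = -451985*(-1/67129) - 273626/(-16423 - √42) = 451985/67129 - 273626/(-16423 - √42)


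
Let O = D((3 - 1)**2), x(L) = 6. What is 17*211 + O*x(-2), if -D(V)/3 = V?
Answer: 3515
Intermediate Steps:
D(V) = -3*V
O = -12 (O = -3*(3 - 1)**2 = -3*2**2 = -3*4 = -12)
17*211 + O*x(-2) = 17*211 - 12*6 = 3587 - 72 = 3515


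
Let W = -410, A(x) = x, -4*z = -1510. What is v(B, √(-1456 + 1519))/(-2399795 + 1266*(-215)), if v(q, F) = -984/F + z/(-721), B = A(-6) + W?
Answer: 151/770600474 + 328*√7/18703895 ≈ 4.6593e-5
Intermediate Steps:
z = 755/2 (z = -¼*(-1510) = 755/2 ≈ 377.50)
B = -416 (B = -6 - 410 = -416)
v(q, F) = -755/1442 - 984/F (v(q, F) = -984/F + (755/2)/(-721) = -984/F + (755/2)*(-1/721) = -984/F - 755/1442 = -755/1442 - 984/F)
v(B, √(-1456 + 1519))/(-2399795 + 1266*(-215)) = (-755/1442 - 984/√(-1456 + 1519))/(-2399795 + 1266*(-215)) = (-755/1442 - 984*√7/21)/(-2399795 - 272190) = (-755/1442 - 984*√7/21)/(-2671985) = (-755/1442 - 328*√7/7)*(-1/2671985) = 151/770600474 + 328*√7/18703895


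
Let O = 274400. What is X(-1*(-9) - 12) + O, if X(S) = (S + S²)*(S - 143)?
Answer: 273524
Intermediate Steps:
X(S) = (-143 + S)*(S + S²) (X(S) = (S + S²)*(-143 + S) = (-143 + S)*(S + S²))
X(-1*(-9) - 12) + O = (-1*(-9) - 12)*(-143 + (-1*(-9) - 12)² - 142*(-1*(-9) - 12)) + 274400 = (9 - 12)*(-143 + (9 - 12)² - 142*(9 - 12)) + 274400 = -3*(-143 + (-3)² - 142*(-3)) + 274400 = -3*(-143 + 9 + 426) + 274400 = -3*292 + 274400 = -876 + 274400 = 273524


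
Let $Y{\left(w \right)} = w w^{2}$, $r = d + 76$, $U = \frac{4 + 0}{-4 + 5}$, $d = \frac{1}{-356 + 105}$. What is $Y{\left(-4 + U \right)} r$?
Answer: $0$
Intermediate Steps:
$d = - \frac{1}{251}$ ($d = \frac{1}{-251} = - \frac{1}{251} \approx -0.0039841$)
$U = 4$ ($U = \frac{4}{1} = 4 \cdot 1 = 4$)
$r = \frac{19075}{251}$ ($r = - \frac{1}{251} + 76 = \frac{19075}{251} \approx 75.996$)
$Y{\left(w \right)} = w^{3}$
$Y{\left(-4 + U \right)} r = \left(-4 + 4\right)^{3} \cdot \frac{19075}{251} = 0^{3} \cdot \frac{19075}{251} = 0 \cdot \frac{19075}{251} = 0$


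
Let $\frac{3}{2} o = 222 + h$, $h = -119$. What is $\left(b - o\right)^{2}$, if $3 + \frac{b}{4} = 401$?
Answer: $\frac{20884900}{9} \approx 2.3205 \cdot 10^{6}$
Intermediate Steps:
$b = 1592$ ($b = -12 + 4 \cdot 401 = -12 + 1604 = 1592$)
$o = \frac{206}{3}$ ($o = \frac{2 \left(222 - 119\right)}{3} = \frac{2}{3} \cdot 103 = \frac{206}{3} \approx 68.667$)
$\left(b - o\right)^{2} = \left(1592 - \frac{206}{3}\right)^{2} = \left(\frac{4570}{3}\right)^{2} = \frac{20884900}{9}$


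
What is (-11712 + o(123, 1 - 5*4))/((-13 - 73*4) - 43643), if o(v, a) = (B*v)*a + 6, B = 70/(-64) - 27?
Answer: -1726371/1406336 ≈ -1.2276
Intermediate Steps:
B = -899/32 (B = 70*(-1/64) - 27 = -35/32 - 27 = -899/32 ≈ -28.094)
o(v, a) = 6 - 899*a*v/32 (o(v, a) = (-899*v/32)*a + 6 = -899*a*v/32 + 6 = 6 - 899*a*v/32)
(-11712 + o(123, 1 - 5*4))/((-13 - 73*4) - 43643) = (-11712 + (6 - 899/32*(1 - 5*4)*123))/((-13 - 73*4) - 43643) = (-11712 + (6 - 899/32*(1 - 20)*123))/((-13 - 292) - 43643) = (-11712 + (6 - 899/32*(-19)*123))/(-305 - 43643) = (-11712 + (6 + 2100963/32))/(-43948) = (-11712 + 2101155/32)*(-1/43948) = (1726371/32)*(-1/43948) = -1726371/1406336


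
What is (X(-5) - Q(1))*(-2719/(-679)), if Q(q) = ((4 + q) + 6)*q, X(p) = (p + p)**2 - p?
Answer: 255586/679 ≈ 376.42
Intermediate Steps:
X(p) = -p + 4*p**2 (X(p) = (2*p)**2 - p = 4*p**2 - p = -p + 4*p**2)
Q(q) = q*(10 + q) (Q(q) = (10 + q)*q = q*(10 + q))
(X(-5) - Q(1))*(-2719/(-679)) = (-5*(-1 + 4*(-5)) - (10 + 1))*(-2719/(-679)) = (-5*(-1 - 20) - 11)*(-2719*(-1/679)) = (-5*(-21) - 1*11)*(2719/679) = (105 - 11)*(2719/679) = 94*(2719/679) = 255586/679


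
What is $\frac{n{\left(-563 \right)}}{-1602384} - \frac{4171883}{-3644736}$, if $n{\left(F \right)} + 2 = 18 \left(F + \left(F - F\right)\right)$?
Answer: $\frac{20005659563}{17381745984} \approx 1.151$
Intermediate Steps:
$n{\left(F \right)} = -2 + 18 F$ ($n{\left(F \right)} = -2 + 18 \left(F + \left(F - F\right)\right) = -2 + 18 \left(F + 0\right) = -2 + 18 F$)
$\frac{n{\left(-563 \right)}}{-1602384} - \frac{4171883}{-3644736} = \frac{-2 + 18 \left(-563\right)}{-1602384} - \frac{4171883}{-3644736} = \left(-2 - 10134\right) \left(- \frac{1}{1602384}\right) - - \frac{4171883}{3644736} = \left(-10136\right) \left(- \frac{1}{1602384}\right) + \frac{4171883}{3644736} = \frac{181}{28614} + \frac{4171883}{3644736} = \frac{20005659563}{17381745984}$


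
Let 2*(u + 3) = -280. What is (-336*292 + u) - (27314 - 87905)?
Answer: -37664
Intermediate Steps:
u = -143 (u = -3 + (½)*(-280) = -3 - 140 = -143)
(-336*292 + u) - (27314 - 87905) = (-336*292 - 143) - (27314 - 87905) = (-98112 - 143) - 1*(-60591) = -98255 + 60591 = -37664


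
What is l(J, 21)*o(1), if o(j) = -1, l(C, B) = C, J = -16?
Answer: 16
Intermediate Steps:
l(J, 21)*o(1) = -16*(-1) = 16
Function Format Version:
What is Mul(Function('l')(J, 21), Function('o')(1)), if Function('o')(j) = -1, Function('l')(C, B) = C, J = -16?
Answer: 16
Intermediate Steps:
Mul(Function('l')(J, 21), Function('o')(1)) = Mul(-16, -1) = 16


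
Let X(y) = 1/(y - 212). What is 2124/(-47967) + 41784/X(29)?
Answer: -2072193924/271 ≈ -7.6465e+6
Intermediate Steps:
X(y) = 1/(-212 + y)
2124/(-47967) + 41784/X(29) = 2124/(-47967) + 41784/(1/(-212 + 29)) = 2124*(-1/47967) + 41784/(1/(-183)) = -12/271 + 41784/(-1/183) = -12/271 + 41784*(-183) = -12/271 - 7646472 = -2072193924/271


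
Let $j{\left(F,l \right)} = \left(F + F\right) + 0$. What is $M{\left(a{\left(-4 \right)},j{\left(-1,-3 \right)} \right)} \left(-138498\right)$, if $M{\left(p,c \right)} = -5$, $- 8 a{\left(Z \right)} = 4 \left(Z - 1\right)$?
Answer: $692490$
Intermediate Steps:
$j{\left(F,l \right)} = 2 F$ ($j{\left(F,l \right)} = 2 F + 0 = 2 F$)
$a{\left(Z \right)} = \frac{1}{2} - \frac{Z}{2}$ ($a{\left(Z \right)} = - \frac{4 \left(Z - 1\right)}{8} = - \frac{4 \left(-1 + Z\right)}{8} = - \frac{-4 + 4 Z}{8} = \frac{1}{2} - \frac{Z}{2}$)
$M{\left(a{\left(-4 \right)},j{\left(-1,-3 \right)} \right)} \left(-138498\right) = \left(-5\right) \left(-138498\right) = 692490$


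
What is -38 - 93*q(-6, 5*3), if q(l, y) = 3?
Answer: -317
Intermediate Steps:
-38 - 93*q(-6, 5*3) = -38 - 93*3 = -38 - 279 = -317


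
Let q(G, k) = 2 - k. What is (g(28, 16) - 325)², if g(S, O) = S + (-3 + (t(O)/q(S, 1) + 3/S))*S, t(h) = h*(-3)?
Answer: 2965284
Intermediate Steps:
t(h) = -3*h
g(S, O) = S + S*(-3 - 3*O + 3/S) (g(S, O) = S + (-3 + ((-3*O)/(2 - 1*1) + 3/S))*S = S + (-3 + ((-3*O)/(2 - 1) + 3/S))*S = S + (-3 + (-3*O/1 + 3/S))*S = S + (-3 + (-3*O*1 + 3/S))*S = S + (-3 + (-3*O + 3/S))*S = S + (-3 - 3*O + 3/S)*S = S + S*(-3 - 3*O + 3/S))
(g(28, 16) - 325)² = ((3 - 2*28 - 3*16*28) - 325)² = ((3 - 56 - 1344) - 325)² = (-1397 - 325)² = (-1722)² = 2965284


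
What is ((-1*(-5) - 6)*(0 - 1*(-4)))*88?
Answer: -352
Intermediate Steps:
((-1*(-5) - 6)*(0 - 1*(-4)))*88 = ((5 - 6)*(0 + 4))*88 = -1*4*88 = -4*88 = -352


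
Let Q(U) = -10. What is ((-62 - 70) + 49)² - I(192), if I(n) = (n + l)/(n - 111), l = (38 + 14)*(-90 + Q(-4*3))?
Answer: 563017/81 ≈ 6950.8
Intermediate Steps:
l = -5200 (l = (38 + 14)*(-90 - 10) = 52*(-100) = -5200)
I(n) = (-5200 + n)/(-111 + n) (I(n) = (n - 5200)/(n - 111) = (-5200 + n)/(-111 + n))
((-62 - 70) + 49)² - I(192) = ((-62 - 70) + 49)² - (-5200 + 192)/(-111 + 192) = (-132 + 49)² - (-5008)/81 = (-83)² - (-5008)/81 = 6889 - 1*(-5008/81) = 6889 + 5008/81 = 563017/81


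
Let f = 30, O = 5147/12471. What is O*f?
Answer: 51470/4157 ≈ 12.382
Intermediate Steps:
O = 5147/12471 (O = 5147*(1/12471) = 5147/12471 ≈ 0.41272)
O*f = (5147/12471)*30 = 51470/4157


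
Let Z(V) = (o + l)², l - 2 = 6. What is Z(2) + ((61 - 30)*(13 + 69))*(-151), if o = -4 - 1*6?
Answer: -383838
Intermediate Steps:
l = 8 (l = 2 + 6 = 8)
o = -10 (o = -4 - 6 = -10)
Z(V) = 4 (Z(V) = (-10 + 8)² = (-2)² = 4)
Z(2) + ((61 - 30)*(13 + 69))*(-151) = 4 + ((61 - 30)*(13 + 69))*(-151) = 4 + (31*82)*(-151) = 4 + 2542*(-151) = 4 - 383842 = -383838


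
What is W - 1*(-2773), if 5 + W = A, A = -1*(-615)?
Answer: 3383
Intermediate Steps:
A = 615
W = 610 (W = -5 + 615 = 610)
W - 1*(-2773) = 610 - 1*(-2773) = 610 + 2773 = 3383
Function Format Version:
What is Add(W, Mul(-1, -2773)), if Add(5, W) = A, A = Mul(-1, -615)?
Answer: 3383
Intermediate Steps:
A = 615
W = 610 (W = Add(-5, 615) = 610)
Add(W, Mul(-1, -2773)) = Add(610, Mul(-1, -2773)) = Add(610, 2773) = 3383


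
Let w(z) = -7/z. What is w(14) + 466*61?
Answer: 56851/2 ≈ 28426.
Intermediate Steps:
w(14) + 466*61 = -7/14 + 466*61 = -7*1/14 + 28426 = -½ + 28426 = 56851/2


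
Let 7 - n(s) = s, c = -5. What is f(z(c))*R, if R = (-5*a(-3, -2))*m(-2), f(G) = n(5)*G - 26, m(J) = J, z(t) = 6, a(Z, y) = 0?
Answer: 0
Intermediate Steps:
n(s) = 7 - s
f(G) = -26 + 2*G (f(G) = (7 - 1*5)*G - 26 = (7 - 5)*G - 26 = 2*G - 26 = -26 + 2*G)
R = 0 (R = -5*0*(-2) = 0*(-2) = 0)
f(z(c))*R = (-26 + 2*6)*0 = (-26 + 12)*0 = -14*0 = 0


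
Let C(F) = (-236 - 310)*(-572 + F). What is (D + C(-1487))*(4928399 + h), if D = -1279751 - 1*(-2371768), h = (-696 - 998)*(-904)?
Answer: 14316353608025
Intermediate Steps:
C(F) = 312312 - 546*F (C(F) = -546*(-572 + F) = 312312 - 546*F)
h = 1531376 (h = -1694*(-904) = 1531376)
D = 1092017 (D = -1279751 + 2371768 = 1092017)
(D + C(-1487))*(4928399 + h) = (1092017 + (312312 - 546*(-1487)))*(4928399 + 1531376) = (1092017 + (312312 + 811902))*6459775 = (1092017 + 1124214)*6459775 = 2216231*6459775 = 14316353608025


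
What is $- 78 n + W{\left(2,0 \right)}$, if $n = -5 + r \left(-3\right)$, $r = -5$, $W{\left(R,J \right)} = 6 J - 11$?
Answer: $-791$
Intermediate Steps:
$W{\left(R,J \right)} = -11 + 6 J$
$n = 10$ ($n = -5 - -15 = -5 + 15 = 10$)
$- 78 n + W{\left(2,0 \right)} = \left(-78\right) 10 + \left(-11 + 6 \cdot 0\right) = -780 + \left(-11 + 0\right) = -780 - 11 = -791$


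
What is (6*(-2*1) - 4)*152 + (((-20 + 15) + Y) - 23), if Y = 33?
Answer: -2427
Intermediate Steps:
(6*(-2*1) - 4)*152 + (((-20 + 15) + Y) - 23) = (6*(-2*1) - 4)*152 + (((-20 + 15) + 33) - 23) = (6*(-2) - 4)*152 + ((-5 + 33) - 23) = (-12 - 4)*152 + (28 - 23) = -16*152 + 5 = -2432 + 5 = -2427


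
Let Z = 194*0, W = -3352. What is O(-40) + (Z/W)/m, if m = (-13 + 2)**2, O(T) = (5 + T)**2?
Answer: 1225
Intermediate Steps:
m = 121 (m = (-11)**2 = 121)
Z = 0
O(-40) + (Z/W)/m = (5 - 40)**2 + (0/(-3352))/121 = (-35)**2 + (0*(-1/3352))*(1/121) = 1225 + 0*(1/121) = 1225 + 0 = 1225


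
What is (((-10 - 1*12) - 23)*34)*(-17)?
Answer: 26010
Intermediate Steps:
(((-10 - 1*12) - 23)*34)*(-17) = (((-10 - 12) - 23)*34)*(-17) = ((-22 - 23)*34)*(-17) = -45*34*(-17) = -1530*(-17) = 26010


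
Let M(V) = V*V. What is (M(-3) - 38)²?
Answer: 841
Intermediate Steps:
M(V) = V²
(M(-3) - 38)² = ((-3)² - 38)² = (9 - 38)² = (-29)² = 841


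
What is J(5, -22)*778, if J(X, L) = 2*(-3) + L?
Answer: -21784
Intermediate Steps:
J(X, L) = -6 + L
J(5, -22)*778 = (-6 - 22)*778 = -28*778 = -21784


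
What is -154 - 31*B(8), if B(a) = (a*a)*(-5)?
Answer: 9766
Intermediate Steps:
B(a) = -5*a² (B(a) = a²*(-5) = -5*a²)
-154 - 31*B(8) = -154 - (-155)*8² = -154 - (-155)*64 = -154 - 31*(-320) = -154 + 9920 = 9766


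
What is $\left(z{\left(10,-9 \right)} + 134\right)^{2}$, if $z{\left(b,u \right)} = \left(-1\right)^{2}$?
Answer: $18225$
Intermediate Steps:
$z{\left(b,u \right)} = 1$
$\left(z{\left(10,-9 \right)} + 134\right)^{2} = \left(1 + 134\right)^{2} = 135^{2} = 18225$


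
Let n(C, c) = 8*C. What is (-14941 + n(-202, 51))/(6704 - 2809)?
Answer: -16557/3895 ≈ -4.2508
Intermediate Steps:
(-14941 + n(-202, 51))/(6704 - 2809) = (-14941 + 8*(-202))/(6704 - 2809) = (-14941 - 1616)/3895 = -16557*1/3895 = -16557/3895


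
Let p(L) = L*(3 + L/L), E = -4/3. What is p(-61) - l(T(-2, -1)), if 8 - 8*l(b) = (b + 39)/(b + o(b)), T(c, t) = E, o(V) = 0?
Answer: -7953/32 ≈ -248.53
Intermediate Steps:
E = -4/3 (E = -4*⅓ = -4/3 ≈ -1.3333)
T(c, t) = -4/3
l(b) = 1 - (39 + b)/(8*b) (l(b) = 1 - (b + 39)/(8*(b + 0)) = 1 - (39 + b)/(8*b))
p(L) = 4*L (p(L) = L*(3 + 1) = L*4 = 4*L)
p(-61) - l(T(-2, -1)) = 4*(-61) - (-39 + 7*(-4/3))/(8*(-4/3)) = -244 - (-3)*(-39 - 28/3)/(8*4) = -244 - (-3)*(-145)/(8*4*3) = -244 - 1*145/32 = -244 - 145/32 = -7953/32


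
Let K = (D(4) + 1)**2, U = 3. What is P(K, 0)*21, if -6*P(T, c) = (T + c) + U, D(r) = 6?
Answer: -182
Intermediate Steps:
K = 49 (K = (6 + 1)**2 = 7**2 = 49)
P(T, c) = -1/2 - T/6 - c/6 (P(T, c) = -((T + c) + 3)/6 = -(3 + T + c)/6 = -1/2 - T/6 - c/6)
P(K, 0)*21 = (-1/2 - 1/6*49 - 1/6*0)*21 = (-1/2 - 49/6 + 0)*21 = -26/3*21 = -182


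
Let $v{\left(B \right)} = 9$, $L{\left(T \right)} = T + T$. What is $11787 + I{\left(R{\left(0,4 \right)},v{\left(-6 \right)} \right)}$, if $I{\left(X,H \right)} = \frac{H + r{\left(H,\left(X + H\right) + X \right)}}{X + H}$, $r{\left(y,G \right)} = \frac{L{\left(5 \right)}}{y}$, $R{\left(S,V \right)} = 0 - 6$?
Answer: $\frac{318340}{27} \approx 11790.0$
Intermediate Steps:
$R{\left(S,V \right)} = -6$ ($R{\left(S,V \right)} = 0 - 6 = -6$)
$L{\left(T \right)} = 2 T$
$r{\left(y,G \right)} = \frac{10}{y}$ ($r{\left(y,G \right)} = \frac{2 \cdot 5}{y} = \frac{10}{y}$)
$I{\left(X,H \right)} = \frac{H + \frac{10}{H}}{H + X}$ ($I{\left(X,H \right)} = \frac{H + \frac{10}{H}}{X + H} = \frac{H + \frac{10}{H}}{H + X}$)
$11787 + I{\left(R{\left(0,4 \right)},v{\left(-6 \right)} \right)} = 11787 + \frac{10 + 9^{2}}{9 \left(9 - 6\right)} = 11787 + \frac{10 + 81}{9 \cdot 3} = 11787 + \frac{1}{9} \cdot \frac{1}{3} \cdot 91 = 11787 + \frac{91}{27} = \frac{318340}{27}$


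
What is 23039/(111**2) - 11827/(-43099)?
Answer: 1138678328/531022779 ≈ 2.1443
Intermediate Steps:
23039/(111**2) - 11827/(-43099) = 23039/12321 - 11827*(-1/43099) = 23039*(1/12321) + 11827/43099 = 23039/12321 + 11827/43099 = 1138678328/531022779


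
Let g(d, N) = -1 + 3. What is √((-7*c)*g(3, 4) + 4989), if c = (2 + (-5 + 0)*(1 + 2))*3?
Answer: 3*√615 ≈ 74.398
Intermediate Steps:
g(d, N) = 2
c = -39 (c = (2 - 5*3)*3 = (2 - 15)*3 = -13*3 = -39)
√((-7*c)*g(3, 4) + 4989) = √(-7*(-39)*2 + 4989) = √(273*2 + 4989) = √(546 + 4989) = √5535 = 3*√615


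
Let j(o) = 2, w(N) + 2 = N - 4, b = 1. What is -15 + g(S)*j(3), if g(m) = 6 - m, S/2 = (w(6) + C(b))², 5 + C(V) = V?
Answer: -67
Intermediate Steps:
w(N) = -6 + N (w(N) = -2 + (N - 4) = -2 + (-4 + N) = -6 + N)
C(V) = -5 + V
S = 32 (S = 2*((-6 + 6) + (-5 + 1))² = 2*(0 - 4)² = 2*(-4)² = 2*16 = 32)
-15 + g(S)*j(3) = -15 + (6 - 1*32)*2 = -15 + (6 - 32)*2 = -15 - 26*2 = -15 - 52 = -67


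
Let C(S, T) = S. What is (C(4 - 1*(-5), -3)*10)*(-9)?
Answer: -810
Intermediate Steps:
(C(4 - 1*(-5), -3)*10)*(-9) = ((4 - 1*(-5))*10)*(-9) = ((4 + 5)*10)*(-9) = (9*10)*(-9) = 90*(-9) = -810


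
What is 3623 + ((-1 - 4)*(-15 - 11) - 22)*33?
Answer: 7187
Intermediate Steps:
3623 + ((-1 - 4)*(-15 - 11) - 22)*33 = 3623 + (-5*(-26) - 22)*33 = 3623 + (130 - 22)*33 = 3623 + 108*33 = 3623 + 3564 = 7187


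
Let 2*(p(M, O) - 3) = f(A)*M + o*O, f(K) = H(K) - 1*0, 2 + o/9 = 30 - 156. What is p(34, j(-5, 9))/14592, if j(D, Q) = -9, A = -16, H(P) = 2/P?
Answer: 41479/116736 ≈ 0.35532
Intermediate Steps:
o = -1152 (o = -18 + 9*(30 - 156) = -18 + 9*(-126) = -18 - 1134 = -1152)
f(K) = 2/K (f(K) = 2/K - 1*0 = 2/K + 0 = 2/K)
p(M, O) = 3 - 576*O - M/16 (p(M, O) = 3 + ((2/(-16))*M - 1152*O)/2 = 3 + ((2*(-1/16))*M - 1152*O)/2 = 3 + (-M/8 - 1152*O)/2 = 3 + (-1152*O - M/8)/2 = 3 + (-576*O - M/16) = 3 - 576*O - M/16)
p(34, j(-5, 9))/14592 = (3 - 576*(-9) - 1/16*34)/14592 = (3 + 5184 - 17/8)*(1/14592) = (41479/8)*(1/14592) = 41479/116736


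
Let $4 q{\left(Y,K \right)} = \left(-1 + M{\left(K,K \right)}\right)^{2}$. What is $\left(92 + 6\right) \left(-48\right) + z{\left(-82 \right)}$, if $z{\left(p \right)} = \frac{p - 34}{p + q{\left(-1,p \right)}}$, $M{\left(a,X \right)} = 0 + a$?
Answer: $- \frac{30863408}{6561} \approx -4704.1$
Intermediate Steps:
$M{\left(a,X \right)} = a$
$q{\left(Y,K \right)} = \frac{\left(-1 + K\right)^{2}}{4}$
$z{\left(p \right)} = \frac{-34 + p}{p + \frac{\left(-1 + p\right)^{2}}{4}}$ ($z{\left(p \right)} = \frac{p - 34}{p + \frac{\left(-1 + p\right)^{2}}{4}} = \frac{-34 + p}{p + \frac{\left(-1 + p\right)^{2}}{4}}$)
$\left(92 + 6\right) \left(-48\right) + z{\left(-82 \right)} = \left(92 + 6\right) \left(-48\right) + \frac{4 \left(-34 - 82\right)}{\left(-1 - 82\right)^{2} + 4 \left(-82\right)} = 98 \left(-48\right) + 4 \frac{1}{\left(-83\right)^{2} - 328} \left(-116\right) = -4704 + 4 \frac{1}{6889 - 328} \left(-116\right) = -4704 + 4 \cdot \frac{1}{6561} \left(-116\right) = -4704 - \frac{464}{6561} = - \frac{30863408}{6561}$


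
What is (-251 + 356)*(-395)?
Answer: -41475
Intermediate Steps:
(-251 + 356)*(-395) = 105*(-395) = -41475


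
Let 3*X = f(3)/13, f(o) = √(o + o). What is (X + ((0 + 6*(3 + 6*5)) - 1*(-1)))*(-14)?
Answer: -2786 - 14*√6/39 ≈ -2786.9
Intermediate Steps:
f(o) = √2*√o (f(o) = √(2*o) = √2*√o)
X = √6/39 (X = ((√2*√3)/13)/3 = (√6*(1/13))/3 = (√6/13)/3 = √6/39 ≈ 0.062807)
(X + ((0 + 6*(3 + 6*5)) - 1*(-1)))*(-14) = (√6/39 + ((0 + 6*(3 + 6*5)) - 1*(-1)))*(-14) = (√6/39 + ((0 + 6*(3 + 30)) + 1))*(-14) = (√6/39 + ((0 + 6*33) + 1))*(-14) = (√6/39 + ((0 + 198) + 1))*(-14) = (√6/39 + (198 + 1))*(-14) = (√6/39 + 199)*(-14) = (199 + √6/39)*(-14) = -2786 - 14*√6/39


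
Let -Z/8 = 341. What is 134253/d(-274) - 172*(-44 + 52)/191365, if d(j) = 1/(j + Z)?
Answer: -77125358687066/191365 ≈ -4.0303e+8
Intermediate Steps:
Z = -2728 (Z = -8*341 = -2728)
d(j) = 1/(-2728 + j) (d(j) = 1/(j - 2728) = 1/(-2728 + j))
134253/d(-274) - 172*(-44 + 52)/191365 = 134253/(1/(-2728 - 274)) - 172*(-44 + 52)/191365 = 134253/(1/(-3002)) - 172*8*(1/191365) = 134253/(-1/3002) - 1376*1/191365 = 134253*(-3002) - 1376/191365 = -403027506 - 1376/191365 = -77125358687066/191365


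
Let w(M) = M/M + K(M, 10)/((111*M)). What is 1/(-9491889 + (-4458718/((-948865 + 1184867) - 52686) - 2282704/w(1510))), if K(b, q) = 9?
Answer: -5121207434/60299630080650073 ≈ -8.4929e-8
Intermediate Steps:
w(M) = 1 + 3/(37*M) (w(M) = M/M + 9/((111*M)) = 1 + 9*(1/(111*M)) = 1 + 3/(37*M))
1/(-9491889 + (-4458718/((-948865 + 1184867) - 52686) - 2282704/w(1510))) = 1/(-9491889 + (-4458718/((-948865 + 1184867) - 52686) - 2282704*1510/(3/37 + 1510))) = 1/(-9491889 + (-4458718/(236002 - 52686) - 2282704/((1/1510)*(55873/37)))) = 1/(-9491889 + (-4458718/183316 - 2282704/55873/55870)) = 1/(-9491889 + (-4458718*1/183316 - 2282704*55870/55873)) = 1/(-9491889 + (-2229359/91658 - 127534672480/55873)) = 1/(-9491889 - 11689697571147247/5121207434) = 1/(-60299630080650073/5121207434) = -5121207434/60299630080650073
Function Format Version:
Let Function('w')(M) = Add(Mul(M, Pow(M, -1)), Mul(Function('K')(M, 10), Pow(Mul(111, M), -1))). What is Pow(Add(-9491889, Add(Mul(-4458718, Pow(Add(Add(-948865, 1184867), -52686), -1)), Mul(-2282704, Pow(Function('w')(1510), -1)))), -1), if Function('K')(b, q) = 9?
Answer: Rational(-5121207434, 60299630080650073) ≈ -8.4929e-8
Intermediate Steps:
Function('w')(M) = Add(1, Mul(Rational(3, 37), Pow(M, -1))) (Function('w')(M) = Add(Mul(M, Pow(M, -1)), Mul(9, Pow(Mul(111, M), -1))) = Add(1, Mul(9, Mul(Rational(1, 111), Pow(M, -1)))) = Add(1, Mul(Rational(3, 37), Pow(M, -1))))
Pow(Add(-9491889, Add(Mul(-4458718, Pow(Add(Add(-948865, 1184867), -52686), -1)), Mul(-2282704, Pow(Function('w')(1510), -1)))), -1) = Pow(Add(-9491889, Add(Mul(-4458718, Pow(Add(Add(-948865, 1184867), -52686), -1)), Mul(-2282704, Pow(Mul(Pow(1510, -1), Add(Rational(3, 37), 1510)), -1)))), -1) = Pow(Add(-9491889, Add(Mul(-4458718, Pow(Add(236002, -52686), -1)), Mul(-2282704, Pow(Mul(Rational(1, 1510), Rational(55873, 37)), -1)))), -1) = Pow(Add(-9491889, Add(Mul(-4458718, Pow(183316, -1)), Mul(-2282704, Pow(Rational(55873, 55870), -1)))), -1) = Pow(Add(-9491889, Add(Mul(-4458718, Rational(1, 183316)), Mul(-2282704, Rational(55870, 55873)))), -1) = Pow(Add(-9491889, Add(Rational(-2229359, 91658), Rational(-127534672480, 55873))), -1) = Pow(Add(-9491889, Rational(-11689697571147247, 5121207434)), -1) = Pow(Rational(-60299630080650073, 5121207434), -1) = Rational(-5121207434, 60299630080650073)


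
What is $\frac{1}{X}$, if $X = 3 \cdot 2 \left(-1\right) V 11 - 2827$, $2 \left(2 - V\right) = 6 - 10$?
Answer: $- \frac{1}{3091} \approx -0.00032352$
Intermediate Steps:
$V = 4$ ($V = 2 - \frac{6 - 10}{2} = 2 - -2 = 2 + 2 = 4$)
$X = -3091$ ($X = 3 \cdot 2 \left(-1\right) 4 \cdot 11 - 2827 = 6 \left(-1\right) 4 \cdot 11 - 2827 = \left(-6\right) 4 \cdot 11 - 2827 = \left(-24\right) 11 - 2827 = -264 - 2827 = -3091$)
$\frac{1}{X} = \frac{1}{-3091} = - \frac{1}{3091}$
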